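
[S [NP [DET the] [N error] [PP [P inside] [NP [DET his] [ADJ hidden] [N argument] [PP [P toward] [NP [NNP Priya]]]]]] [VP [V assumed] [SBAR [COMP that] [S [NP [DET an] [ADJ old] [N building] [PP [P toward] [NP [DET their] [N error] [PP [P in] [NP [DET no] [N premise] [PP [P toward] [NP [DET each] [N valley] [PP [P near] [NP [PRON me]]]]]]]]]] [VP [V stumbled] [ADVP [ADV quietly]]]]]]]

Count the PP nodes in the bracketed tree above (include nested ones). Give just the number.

6

The PP constituents are: [PP inside his hidden argument toward Priya]; [PP toward Priya]; [PP toward their error in no premise toward each valley near me]; [PP in no premise toward each valley near me]; [PP toward each valley near me]; [PP near me]. Total: 6.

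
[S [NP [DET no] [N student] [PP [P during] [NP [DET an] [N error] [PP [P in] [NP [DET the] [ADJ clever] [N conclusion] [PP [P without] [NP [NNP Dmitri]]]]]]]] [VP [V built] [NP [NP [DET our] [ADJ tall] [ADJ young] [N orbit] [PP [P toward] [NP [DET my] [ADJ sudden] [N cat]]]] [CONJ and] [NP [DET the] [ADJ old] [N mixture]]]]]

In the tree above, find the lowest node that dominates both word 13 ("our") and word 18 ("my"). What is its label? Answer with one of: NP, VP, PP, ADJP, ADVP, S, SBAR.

NP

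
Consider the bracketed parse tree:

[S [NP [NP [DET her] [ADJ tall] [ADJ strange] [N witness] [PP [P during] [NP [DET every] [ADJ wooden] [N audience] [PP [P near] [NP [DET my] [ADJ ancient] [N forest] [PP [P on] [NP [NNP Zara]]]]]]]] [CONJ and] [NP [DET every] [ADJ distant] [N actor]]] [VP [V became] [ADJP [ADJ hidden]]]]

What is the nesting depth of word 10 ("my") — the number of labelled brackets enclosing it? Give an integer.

Path from the root down to the word: S → NP → NP → PP → NP → PP → NP → DET. That is 8 enclosing brackets.

8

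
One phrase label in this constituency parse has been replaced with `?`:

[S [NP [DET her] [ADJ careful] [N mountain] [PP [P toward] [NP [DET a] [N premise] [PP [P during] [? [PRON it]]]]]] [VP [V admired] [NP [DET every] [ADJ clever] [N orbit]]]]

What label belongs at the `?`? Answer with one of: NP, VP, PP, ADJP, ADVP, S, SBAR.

A constituent whose immediate children are PRON 'it' is a noun phrase: NP.

NP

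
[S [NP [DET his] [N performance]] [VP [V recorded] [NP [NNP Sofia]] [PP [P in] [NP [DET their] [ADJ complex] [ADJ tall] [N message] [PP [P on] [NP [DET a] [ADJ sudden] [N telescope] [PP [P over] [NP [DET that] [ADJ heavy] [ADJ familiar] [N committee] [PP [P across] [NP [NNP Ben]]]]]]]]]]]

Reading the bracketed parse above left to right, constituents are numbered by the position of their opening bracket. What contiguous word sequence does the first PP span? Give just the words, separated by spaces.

Opening `[PP` markers occur at word positions 5, 10, 14, 19; the first of these opens the constituent [PP in their complex tall message on a sudden telescope over that heavy familiar committee across Ben].

in their complex tall message on a sudden telescope over that heavy familiar committee across Ben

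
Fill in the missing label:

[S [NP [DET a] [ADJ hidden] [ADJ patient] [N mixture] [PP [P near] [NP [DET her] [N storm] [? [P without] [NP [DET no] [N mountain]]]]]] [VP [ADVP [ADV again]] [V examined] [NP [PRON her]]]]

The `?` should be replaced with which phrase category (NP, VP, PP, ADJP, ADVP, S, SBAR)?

A constituent whose immediate children are P 'without', NP is a prepositional phrase: PP.

PP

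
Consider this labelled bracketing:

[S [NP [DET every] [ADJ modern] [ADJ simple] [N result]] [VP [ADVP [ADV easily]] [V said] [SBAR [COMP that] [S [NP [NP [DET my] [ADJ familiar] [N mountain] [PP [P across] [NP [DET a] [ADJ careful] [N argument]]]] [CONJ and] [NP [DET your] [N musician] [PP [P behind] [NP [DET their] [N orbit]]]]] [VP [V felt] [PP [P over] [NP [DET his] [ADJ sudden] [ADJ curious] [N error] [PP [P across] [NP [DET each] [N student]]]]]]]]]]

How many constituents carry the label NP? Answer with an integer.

Scanning left to right, an opening `[NP` appears at word positions 1, 8, 8, 12, 16, 19, 23, 28 — 8 in total.

8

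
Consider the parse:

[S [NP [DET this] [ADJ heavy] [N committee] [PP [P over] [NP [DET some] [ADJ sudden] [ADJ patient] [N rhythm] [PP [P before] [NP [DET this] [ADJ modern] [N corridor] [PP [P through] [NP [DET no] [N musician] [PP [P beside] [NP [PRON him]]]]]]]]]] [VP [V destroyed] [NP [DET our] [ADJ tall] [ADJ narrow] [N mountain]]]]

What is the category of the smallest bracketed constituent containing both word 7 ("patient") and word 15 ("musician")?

NP

Word 7 lies under S → NP → PP → NP → ADJ; word 15 lies under S → NP → PP → NP → PP → NP → PP → NP → N. The lowest shared node is the NP.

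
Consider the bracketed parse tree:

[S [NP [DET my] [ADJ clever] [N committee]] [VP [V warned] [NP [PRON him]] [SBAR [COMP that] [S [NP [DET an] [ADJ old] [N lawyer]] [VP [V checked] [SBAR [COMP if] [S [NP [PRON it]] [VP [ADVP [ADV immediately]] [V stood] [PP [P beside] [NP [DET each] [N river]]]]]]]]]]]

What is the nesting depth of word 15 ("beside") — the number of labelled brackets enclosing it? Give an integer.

10

The word sits inside P, which is inside PP, inside VP, inside S, inside SBAR, inside VP, inside S, inside SBAR, inside VP, inside S — 10 brackets in all.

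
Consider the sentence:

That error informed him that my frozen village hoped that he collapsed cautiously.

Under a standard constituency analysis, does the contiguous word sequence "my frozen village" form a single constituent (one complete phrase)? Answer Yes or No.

Yes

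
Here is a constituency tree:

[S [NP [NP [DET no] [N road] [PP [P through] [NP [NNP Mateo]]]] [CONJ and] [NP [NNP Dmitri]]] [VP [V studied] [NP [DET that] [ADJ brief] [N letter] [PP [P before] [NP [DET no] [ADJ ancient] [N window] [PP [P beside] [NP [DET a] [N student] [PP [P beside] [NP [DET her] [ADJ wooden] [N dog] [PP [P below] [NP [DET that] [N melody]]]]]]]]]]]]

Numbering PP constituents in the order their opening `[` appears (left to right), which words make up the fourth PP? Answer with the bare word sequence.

In left-to-right order the PP constituents are "through Mateo"; "before no ancient window beside a student beside her wooden dog below that melody"; "beside a student beside her wooden dog below that melody"; "beside her wooden dog below that melody"; "below that melody". Number 4 is "beside her wooden dog below that melody".

beside her wooden dog below that melody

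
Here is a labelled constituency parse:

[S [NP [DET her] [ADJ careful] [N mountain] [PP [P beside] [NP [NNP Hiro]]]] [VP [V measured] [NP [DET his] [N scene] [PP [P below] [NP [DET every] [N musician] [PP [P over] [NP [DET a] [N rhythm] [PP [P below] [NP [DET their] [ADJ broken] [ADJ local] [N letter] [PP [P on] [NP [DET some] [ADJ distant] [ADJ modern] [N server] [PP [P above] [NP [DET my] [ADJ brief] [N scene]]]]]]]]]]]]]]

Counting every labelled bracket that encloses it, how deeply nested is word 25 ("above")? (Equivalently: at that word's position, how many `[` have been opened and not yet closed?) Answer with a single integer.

13

The word sits inside P, which is inside PP, inside NP, inside PP, inside NP, inside PP, inside NP, inside PP, inside NP, inside PP, inside NP, inside VP, inside S — 13 brackets in all.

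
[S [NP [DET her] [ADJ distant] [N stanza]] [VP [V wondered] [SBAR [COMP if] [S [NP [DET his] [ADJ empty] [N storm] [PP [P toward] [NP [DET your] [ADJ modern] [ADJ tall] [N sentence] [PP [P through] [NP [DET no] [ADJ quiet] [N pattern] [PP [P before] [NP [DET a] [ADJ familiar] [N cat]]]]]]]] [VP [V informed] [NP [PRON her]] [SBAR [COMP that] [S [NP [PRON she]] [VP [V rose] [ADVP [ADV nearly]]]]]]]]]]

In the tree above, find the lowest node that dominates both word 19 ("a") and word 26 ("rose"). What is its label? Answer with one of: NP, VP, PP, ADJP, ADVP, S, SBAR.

Both words fall inside [S his empty storm toward your modern tall sentence through no quiet pattern before a familiar cat informed her that she rose nearly] (words 6–27), and no smaller constituent contains them both. Label: S.

S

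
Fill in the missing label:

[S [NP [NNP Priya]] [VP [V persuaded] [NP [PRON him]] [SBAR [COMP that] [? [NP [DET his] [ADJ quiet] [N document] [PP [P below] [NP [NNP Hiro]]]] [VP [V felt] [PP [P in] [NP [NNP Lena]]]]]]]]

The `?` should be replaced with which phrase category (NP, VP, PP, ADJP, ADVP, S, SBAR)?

S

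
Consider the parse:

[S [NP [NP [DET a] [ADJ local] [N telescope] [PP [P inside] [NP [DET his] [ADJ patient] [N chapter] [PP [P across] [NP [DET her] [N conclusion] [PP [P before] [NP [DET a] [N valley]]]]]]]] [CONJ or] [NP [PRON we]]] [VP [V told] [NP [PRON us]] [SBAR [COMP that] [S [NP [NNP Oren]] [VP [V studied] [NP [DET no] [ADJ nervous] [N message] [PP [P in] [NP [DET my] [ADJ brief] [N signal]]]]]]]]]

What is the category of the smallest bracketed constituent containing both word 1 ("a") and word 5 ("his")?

The smallest bracket enclosing both words is [NP a local telescope inside his patient chapter across her conclusion before a valley], so the label is NP.

NP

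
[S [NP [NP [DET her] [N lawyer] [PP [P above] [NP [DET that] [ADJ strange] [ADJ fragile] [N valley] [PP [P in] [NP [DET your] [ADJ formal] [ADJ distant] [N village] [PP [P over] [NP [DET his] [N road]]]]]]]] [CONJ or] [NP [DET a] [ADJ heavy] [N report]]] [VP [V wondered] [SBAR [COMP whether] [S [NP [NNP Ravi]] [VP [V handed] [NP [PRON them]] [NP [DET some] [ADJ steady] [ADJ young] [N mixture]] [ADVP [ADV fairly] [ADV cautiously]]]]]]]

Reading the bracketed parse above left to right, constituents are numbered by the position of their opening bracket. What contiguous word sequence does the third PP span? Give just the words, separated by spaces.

over his road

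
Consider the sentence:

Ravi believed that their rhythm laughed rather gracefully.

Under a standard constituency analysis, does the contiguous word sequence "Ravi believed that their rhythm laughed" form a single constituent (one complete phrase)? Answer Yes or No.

No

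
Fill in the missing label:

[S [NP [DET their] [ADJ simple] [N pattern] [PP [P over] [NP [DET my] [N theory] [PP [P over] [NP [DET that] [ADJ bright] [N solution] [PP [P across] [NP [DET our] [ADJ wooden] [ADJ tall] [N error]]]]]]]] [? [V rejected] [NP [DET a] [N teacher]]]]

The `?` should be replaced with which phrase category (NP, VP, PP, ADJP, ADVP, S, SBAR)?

The `?` node immediately contains: V 'rejected', NP. That is the internal structure of a verb phrase, so the label is VP.

VP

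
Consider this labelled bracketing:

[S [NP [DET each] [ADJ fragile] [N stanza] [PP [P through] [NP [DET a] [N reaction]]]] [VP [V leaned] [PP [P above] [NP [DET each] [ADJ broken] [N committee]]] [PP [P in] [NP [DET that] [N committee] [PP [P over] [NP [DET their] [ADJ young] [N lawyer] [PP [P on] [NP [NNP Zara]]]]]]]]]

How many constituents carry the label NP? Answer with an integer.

Scanning left to right, an opening `[NP` appears at word positions 1, 5, 9, 13, 16, 20 — 6 in total.

6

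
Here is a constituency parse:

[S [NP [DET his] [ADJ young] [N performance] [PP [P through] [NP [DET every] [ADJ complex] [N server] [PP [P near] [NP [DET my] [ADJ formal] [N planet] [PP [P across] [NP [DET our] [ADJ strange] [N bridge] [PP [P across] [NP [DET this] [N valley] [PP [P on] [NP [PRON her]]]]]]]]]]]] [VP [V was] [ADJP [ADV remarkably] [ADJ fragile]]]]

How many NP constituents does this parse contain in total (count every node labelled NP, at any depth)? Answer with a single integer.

Listing each NP by its span: [NP his young performance through every complex server near my formal planet across our strange bridge across this valley on her]; [NP every complex server near my formal planet across our strange bridge across this valley on her]; [NP my formal planet across our strange bridge across this valley on her]; [NP our strange bridge across this valley on her]; [NP this valley on her]; [NP her] — that makes 6.

6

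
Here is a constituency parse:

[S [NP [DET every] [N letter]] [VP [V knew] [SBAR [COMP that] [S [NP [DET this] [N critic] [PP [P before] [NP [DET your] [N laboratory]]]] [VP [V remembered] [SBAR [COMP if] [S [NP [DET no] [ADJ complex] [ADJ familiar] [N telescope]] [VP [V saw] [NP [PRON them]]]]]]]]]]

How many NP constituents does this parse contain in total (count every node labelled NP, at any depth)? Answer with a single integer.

The NP constituents are: [NP every letter]; [NP this critic before your laboratory]; [NP your laboratory]; [NP no complex familiar telescope]; [NP them]. Total: 5.

5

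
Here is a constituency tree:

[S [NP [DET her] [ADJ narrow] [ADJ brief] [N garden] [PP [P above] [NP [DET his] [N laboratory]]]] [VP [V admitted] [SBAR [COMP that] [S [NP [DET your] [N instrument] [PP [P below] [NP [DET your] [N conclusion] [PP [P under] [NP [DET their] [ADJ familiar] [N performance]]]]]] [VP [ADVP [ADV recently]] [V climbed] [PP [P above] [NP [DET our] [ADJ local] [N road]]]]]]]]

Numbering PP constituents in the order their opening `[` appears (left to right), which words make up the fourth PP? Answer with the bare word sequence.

above our local road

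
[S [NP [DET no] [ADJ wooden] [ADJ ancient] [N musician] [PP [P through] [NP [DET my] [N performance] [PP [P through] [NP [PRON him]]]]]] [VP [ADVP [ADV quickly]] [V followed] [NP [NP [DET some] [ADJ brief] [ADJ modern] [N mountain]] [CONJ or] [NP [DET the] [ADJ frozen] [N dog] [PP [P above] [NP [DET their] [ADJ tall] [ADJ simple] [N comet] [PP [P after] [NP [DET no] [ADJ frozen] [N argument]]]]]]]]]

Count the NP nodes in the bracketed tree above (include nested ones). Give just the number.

Listing each NP by its span: [NP no wooden ancient musician through my performance through him]; [NP my performance through him]; [NP him]; [NP some brief modern mountain or the frozen dog above their tall simple comet after no frozen argument]; [NP some brief modern mountain]; [NP the frozen dog above their tall simple comet after no frozen argument] … — that makes 8.

8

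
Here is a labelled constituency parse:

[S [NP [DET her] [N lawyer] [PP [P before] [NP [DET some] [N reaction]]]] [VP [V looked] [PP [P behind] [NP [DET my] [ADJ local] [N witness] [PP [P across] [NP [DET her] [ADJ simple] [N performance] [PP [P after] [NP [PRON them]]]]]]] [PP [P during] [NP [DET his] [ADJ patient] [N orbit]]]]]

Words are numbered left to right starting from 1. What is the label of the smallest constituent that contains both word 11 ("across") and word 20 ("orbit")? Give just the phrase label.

VP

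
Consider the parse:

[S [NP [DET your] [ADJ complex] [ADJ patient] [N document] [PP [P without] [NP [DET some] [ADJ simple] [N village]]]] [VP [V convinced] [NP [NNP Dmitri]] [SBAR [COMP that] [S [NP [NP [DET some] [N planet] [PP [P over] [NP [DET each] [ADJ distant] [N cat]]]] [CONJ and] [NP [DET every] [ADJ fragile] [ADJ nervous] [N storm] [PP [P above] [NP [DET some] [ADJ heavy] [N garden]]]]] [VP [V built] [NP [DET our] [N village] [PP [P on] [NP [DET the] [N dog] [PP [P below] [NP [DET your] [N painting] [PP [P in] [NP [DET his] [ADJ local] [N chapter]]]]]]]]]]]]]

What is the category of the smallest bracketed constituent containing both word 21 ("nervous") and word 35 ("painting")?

The smallest bracket enclosing both words is [S some planet over each distant cat and every fragile nervous storm above some heavy garden built our village on the dog below your painting in his local chapter], so the label is S.

S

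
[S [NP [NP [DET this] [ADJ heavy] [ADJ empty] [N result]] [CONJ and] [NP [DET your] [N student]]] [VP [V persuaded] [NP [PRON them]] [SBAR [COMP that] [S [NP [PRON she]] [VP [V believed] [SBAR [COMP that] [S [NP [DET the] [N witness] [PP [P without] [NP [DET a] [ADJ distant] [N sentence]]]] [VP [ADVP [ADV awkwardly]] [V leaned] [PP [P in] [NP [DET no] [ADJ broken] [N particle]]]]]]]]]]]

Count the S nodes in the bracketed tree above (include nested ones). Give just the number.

Listing each S by its span: [S this heavy empty result and your student persuaded them that she believed that the witness without a distant sentence awkwardly leaned in no broken particle]; [S she believed that the witness without a distant sentence awkwardly leaned in no broken particle]; [S the witness without a distant sentence awkwardly leaned in no broken particle] — that makes 3.

3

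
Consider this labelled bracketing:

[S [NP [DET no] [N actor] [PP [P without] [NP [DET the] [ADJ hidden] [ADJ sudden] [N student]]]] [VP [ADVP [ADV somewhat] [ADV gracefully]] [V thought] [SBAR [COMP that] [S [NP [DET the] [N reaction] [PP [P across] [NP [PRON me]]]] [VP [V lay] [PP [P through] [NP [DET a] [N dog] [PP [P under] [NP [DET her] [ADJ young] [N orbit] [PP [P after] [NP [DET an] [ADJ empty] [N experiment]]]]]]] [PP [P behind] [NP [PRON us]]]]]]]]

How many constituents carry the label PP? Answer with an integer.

Scanning left to right, an opening `[PP` appears at word positions 3, 14, 17, 20, 24, 28 — 6 in total.

6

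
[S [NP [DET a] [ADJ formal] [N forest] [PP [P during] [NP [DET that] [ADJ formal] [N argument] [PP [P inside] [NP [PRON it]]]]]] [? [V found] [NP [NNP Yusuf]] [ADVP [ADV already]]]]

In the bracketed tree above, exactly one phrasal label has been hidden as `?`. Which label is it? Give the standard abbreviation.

VP

The `?` node immediately contains: V 'found', NP, ADVP. That is the internal structure of a verb phrase, so the label is VP.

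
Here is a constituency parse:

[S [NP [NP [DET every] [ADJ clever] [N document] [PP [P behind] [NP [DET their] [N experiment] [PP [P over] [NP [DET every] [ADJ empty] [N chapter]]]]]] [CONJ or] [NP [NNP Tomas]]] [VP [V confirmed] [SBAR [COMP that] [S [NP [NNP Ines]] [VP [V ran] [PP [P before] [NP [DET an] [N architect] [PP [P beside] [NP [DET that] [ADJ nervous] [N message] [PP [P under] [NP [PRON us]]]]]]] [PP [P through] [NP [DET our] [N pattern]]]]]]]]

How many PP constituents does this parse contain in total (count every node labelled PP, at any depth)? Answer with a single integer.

6

Scanning left to right, an opening `[PP` appears at word positions 4, 7, 17, 20, 24, 26 — 6 in total.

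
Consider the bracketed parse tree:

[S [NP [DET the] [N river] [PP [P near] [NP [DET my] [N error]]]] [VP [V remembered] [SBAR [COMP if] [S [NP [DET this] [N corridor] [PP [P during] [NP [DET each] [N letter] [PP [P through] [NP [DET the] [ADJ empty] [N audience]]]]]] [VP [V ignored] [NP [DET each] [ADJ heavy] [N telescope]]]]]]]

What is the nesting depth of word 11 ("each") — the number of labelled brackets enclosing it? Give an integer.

8

The word sits inside DET, which is inside NP, inside PP, inside NP, inside S, inside SBAR, inside VP, inside S — 8 brackets in all.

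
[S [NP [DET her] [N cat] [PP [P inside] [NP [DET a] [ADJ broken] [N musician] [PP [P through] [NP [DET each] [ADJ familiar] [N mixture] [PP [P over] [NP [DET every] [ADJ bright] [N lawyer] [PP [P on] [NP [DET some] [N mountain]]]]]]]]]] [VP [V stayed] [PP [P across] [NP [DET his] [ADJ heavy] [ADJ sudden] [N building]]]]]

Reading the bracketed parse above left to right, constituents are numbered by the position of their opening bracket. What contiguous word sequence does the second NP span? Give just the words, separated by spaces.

a broken musician through each familiar mixture over every bright lawyer on some mountain

The NP opening brackets appear, in order, over: "her cat inside a broken musician through each familiar mixture over every bright lawyer on some mountain"; "a broken musician through each familiar mixture over every bright lawyer on some mountain"; "each familiar mixture over every bright lawyer on some mountain"; "every bright lawyer on some mountain"; "some mountain"; "his heavy sudden building". The second one spans "a broken musician through each familiar mixture over every bright lawyer on some mountain".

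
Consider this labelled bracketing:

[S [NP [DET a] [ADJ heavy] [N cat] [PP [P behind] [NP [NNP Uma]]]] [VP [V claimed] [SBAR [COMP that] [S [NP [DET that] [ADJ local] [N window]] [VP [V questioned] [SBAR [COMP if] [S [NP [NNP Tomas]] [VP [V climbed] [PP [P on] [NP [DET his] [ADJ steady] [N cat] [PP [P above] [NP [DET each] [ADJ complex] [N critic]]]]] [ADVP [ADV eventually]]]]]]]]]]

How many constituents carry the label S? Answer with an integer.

3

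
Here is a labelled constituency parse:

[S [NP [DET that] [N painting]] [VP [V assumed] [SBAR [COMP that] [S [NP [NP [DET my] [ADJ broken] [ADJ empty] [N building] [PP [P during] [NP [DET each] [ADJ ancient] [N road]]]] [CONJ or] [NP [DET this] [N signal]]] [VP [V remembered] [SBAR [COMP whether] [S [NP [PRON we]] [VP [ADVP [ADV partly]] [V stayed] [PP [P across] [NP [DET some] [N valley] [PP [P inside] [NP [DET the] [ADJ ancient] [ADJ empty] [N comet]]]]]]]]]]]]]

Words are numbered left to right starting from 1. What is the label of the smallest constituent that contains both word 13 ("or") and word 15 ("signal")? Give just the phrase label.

NP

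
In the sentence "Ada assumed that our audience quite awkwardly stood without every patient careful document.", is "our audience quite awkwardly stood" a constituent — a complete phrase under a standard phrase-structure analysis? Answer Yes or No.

No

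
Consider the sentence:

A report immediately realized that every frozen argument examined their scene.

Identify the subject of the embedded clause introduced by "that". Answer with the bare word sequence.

The subject of the embedded clause introduced by "that" is the NP immediately before the verb "examined": "every frozen argument".

every frozen argument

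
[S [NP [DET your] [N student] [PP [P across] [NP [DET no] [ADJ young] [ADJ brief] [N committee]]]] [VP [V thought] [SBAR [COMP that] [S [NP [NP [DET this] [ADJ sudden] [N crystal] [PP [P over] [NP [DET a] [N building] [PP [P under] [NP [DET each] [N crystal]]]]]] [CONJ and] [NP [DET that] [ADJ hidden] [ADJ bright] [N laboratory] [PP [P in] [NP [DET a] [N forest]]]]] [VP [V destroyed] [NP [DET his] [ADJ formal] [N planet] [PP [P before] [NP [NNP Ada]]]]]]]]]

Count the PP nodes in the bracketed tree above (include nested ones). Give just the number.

5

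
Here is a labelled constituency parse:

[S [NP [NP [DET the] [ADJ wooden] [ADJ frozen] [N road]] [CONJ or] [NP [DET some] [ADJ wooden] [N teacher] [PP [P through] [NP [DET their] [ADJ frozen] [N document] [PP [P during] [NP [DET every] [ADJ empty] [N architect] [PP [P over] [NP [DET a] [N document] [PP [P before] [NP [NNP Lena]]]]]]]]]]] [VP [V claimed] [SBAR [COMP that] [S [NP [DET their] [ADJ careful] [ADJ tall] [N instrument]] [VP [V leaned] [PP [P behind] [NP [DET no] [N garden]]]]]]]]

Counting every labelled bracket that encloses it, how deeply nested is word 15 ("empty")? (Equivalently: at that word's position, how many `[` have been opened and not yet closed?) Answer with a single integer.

8

Counting open brackets not yet closed at "empty": [S [NP [NP [PP [NP [PP [NP [ADJ = 8.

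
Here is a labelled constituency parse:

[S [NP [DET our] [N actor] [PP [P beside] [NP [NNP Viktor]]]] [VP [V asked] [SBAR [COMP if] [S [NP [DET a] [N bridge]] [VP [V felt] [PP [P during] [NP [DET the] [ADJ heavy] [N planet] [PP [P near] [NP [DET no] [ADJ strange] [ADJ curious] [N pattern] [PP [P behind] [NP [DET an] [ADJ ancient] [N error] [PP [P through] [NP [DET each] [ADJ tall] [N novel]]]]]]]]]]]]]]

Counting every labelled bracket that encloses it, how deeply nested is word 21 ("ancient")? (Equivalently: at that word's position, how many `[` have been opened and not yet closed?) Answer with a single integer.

12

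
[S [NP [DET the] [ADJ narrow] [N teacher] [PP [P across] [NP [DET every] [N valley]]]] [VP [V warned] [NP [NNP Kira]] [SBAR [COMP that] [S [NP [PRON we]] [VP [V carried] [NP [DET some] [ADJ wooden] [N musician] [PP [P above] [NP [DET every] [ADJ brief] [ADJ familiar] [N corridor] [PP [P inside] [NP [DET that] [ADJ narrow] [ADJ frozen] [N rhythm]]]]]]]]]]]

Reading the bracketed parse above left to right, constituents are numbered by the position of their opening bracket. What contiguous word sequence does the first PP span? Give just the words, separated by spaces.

In left-to-right order the PP constituents are "across every valley"; "above every brief familiar corridor inside that narrow frozen rhythm"; "inside that narrow frozen rhythm". Number 1 is "across every valley".

across every valley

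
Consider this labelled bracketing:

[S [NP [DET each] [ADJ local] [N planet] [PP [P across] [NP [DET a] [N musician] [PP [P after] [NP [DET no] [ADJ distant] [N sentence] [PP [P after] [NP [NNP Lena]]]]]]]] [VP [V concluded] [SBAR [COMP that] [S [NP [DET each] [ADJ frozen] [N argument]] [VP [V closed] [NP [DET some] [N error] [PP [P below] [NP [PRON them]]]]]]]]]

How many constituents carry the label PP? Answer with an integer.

4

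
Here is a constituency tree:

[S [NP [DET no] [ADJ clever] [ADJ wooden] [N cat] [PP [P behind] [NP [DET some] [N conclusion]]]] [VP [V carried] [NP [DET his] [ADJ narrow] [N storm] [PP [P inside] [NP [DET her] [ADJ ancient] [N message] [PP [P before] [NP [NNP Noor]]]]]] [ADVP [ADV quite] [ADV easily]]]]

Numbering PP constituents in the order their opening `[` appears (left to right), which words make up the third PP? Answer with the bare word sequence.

before Noor

The PP opening brackets appear, in order, over: "behind some conclusion"; "inside her ancient message before Noor"; "before Noor". The third one spans "before Noor".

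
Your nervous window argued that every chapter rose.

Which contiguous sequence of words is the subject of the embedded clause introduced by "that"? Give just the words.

In the embedded clause introduced by "that" the verb is "rose"; the NP preceding it, "every chapter", is the subject.

every chapter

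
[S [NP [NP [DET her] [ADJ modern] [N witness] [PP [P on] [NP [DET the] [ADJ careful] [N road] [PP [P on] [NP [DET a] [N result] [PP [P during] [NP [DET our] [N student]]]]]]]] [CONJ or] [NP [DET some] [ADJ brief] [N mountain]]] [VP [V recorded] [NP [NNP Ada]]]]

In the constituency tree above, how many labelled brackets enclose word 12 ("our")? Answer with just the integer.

10

The word sits inside DET, which is inside NP, inside PP, inside NP, inside PP, inside NP, inside PP, inside NP, inside NP, inside S — 10 brackets in all.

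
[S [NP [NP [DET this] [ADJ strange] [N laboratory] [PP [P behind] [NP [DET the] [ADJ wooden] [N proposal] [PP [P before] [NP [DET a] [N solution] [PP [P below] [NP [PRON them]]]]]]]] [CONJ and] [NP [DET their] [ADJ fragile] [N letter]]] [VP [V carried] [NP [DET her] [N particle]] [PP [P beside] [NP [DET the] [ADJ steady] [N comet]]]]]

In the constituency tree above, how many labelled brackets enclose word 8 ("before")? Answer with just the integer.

Counting open brackets not yet closed at "before": [S [NP [NP [PP [NP [PP [P = 7.

7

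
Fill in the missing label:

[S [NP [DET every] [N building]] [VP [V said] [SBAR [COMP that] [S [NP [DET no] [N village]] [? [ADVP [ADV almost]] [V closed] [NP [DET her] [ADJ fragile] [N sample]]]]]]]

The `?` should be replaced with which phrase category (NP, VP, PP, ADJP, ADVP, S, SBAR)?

Looking at what the `?` directly dominates — ADVP, V 'closed', NP — this is a verb phrase (VP).

VP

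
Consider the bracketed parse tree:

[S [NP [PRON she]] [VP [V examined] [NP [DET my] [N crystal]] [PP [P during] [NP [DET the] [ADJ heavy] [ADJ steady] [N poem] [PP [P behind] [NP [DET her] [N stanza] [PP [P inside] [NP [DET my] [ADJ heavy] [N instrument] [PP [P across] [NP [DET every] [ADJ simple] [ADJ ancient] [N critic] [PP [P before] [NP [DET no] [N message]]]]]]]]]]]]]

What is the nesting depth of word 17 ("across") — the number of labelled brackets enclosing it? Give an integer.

10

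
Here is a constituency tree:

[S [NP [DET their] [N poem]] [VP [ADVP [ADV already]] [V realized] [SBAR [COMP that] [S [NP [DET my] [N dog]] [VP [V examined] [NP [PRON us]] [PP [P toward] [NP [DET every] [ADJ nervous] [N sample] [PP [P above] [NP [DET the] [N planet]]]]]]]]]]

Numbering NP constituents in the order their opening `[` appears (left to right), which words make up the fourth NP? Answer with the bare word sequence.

every nervous sample above the planet

In left-to-right order the NP constituents are "their poem"; "my dog"; "us"; "every nervous sample above the planet"; "the planet". Number 4 is "every nervous sample above the planet".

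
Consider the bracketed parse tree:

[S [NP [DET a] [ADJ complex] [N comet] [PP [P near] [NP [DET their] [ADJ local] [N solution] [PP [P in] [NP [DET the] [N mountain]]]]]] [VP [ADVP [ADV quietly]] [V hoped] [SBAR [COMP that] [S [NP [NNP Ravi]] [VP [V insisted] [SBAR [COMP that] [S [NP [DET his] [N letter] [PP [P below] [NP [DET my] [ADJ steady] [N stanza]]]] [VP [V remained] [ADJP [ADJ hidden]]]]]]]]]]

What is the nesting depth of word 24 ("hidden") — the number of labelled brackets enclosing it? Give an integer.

10

The word sits inside ADJ, which is inside ADJP, inside VP, inside S, inside SBAR, inside VP, inside S, inside SBAR, inside VP, inside S — 10 brackets in all.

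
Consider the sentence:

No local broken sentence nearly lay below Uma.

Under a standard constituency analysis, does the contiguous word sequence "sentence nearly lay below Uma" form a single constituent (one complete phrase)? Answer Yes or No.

The sequence begins inside the noun phrase "no local broken sentence" and ends inside the verb phrase "nearly lay below Uma"; it crosses a phrase boundary, so no single node in the tree spans exactly those words.

No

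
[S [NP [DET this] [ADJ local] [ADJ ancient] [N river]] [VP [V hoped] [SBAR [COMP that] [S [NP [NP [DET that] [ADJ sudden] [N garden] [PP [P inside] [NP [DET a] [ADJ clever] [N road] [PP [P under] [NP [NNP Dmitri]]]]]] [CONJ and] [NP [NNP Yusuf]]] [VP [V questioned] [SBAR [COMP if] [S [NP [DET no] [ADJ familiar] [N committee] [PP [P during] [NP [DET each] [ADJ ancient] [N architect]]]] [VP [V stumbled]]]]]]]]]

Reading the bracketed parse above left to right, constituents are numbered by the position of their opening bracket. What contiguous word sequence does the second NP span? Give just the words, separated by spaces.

that sudden garden inside a clever road under Dmitri and Yusuf

In left-to-right order the NP constituents are "this local ancient river"; "that sudden garden inside a clever road under Dmitri and Yusuf"; "that sudden garden inside a clever road under Dmitri"; "a clever road under Dmitri"; "Dmitri"; "Yusuf"; "no familiar committee during each ancient architect"; "each ancient architect". Number 2 is "that sudden garden inside a clever road under Dmitri and Yusuf".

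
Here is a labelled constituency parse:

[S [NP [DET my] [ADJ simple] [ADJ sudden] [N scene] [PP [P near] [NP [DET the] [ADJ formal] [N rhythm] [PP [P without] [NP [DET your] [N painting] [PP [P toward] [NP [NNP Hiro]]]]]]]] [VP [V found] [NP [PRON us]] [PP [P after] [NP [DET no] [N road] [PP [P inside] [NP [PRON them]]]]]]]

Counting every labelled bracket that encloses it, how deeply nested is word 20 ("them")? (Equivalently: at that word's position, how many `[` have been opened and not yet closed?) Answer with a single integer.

Counting open brackets not yet closed at "them": [S [VP [PP [NP [PP [NP [PRON = 7.

7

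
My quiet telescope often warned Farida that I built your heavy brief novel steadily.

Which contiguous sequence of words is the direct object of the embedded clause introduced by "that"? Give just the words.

your heavy brief novel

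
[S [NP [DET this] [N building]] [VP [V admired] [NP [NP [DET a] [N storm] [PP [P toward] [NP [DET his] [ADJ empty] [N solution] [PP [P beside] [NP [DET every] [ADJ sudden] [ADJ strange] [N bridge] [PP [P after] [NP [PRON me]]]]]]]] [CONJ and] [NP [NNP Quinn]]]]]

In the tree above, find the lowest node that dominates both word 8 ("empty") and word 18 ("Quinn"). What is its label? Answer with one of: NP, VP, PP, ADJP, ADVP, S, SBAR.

NP

The smallest bracket enclosing both words is [NP a storm toward his empty solution beside every sudden strange bridge after me and Quinn], so the label is NP.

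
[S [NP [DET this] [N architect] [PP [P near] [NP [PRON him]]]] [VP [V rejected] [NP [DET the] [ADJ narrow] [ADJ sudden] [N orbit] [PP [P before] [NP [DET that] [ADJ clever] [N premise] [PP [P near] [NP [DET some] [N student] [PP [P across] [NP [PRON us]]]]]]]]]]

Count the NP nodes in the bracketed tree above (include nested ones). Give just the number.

6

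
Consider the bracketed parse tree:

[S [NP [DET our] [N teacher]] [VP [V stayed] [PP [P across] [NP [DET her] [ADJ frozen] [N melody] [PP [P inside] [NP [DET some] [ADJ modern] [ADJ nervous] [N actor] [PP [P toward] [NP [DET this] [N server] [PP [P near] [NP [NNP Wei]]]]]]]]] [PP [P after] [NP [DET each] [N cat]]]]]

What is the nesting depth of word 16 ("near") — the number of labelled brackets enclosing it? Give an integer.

Path from the root down to the word: S → VP → PP → NP → PP → NP → PP → NP → PP → P. That is 10 enclosing brackets.

10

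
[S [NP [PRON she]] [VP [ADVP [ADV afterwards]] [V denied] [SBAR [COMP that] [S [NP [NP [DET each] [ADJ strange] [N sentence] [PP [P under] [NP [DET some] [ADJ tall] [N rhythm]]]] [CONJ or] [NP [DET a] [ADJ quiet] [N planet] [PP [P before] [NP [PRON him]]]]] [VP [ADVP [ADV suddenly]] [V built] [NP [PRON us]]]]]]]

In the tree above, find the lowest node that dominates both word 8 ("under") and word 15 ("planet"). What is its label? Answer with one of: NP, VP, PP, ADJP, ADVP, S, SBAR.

NP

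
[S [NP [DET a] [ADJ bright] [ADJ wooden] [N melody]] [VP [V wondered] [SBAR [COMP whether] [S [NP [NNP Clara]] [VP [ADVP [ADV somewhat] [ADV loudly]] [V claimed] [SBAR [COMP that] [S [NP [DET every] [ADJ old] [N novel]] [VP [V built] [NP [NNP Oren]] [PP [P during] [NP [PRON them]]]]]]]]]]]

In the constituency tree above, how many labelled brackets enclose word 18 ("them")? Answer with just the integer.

11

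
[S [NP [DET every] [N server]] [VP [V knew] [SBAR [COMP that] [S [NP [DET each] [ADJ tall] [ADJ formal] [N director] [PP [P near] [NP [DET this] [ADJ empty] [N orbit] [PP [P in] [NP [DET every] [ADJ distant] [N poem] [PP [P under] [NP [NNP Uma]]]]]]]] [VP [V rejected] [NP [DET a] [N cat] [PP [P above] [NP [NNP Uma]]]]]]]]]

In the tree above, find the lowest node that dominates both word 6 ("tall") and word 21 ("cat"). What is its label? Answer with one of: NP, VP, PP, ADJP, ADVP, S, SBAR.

S

The smallest bracket enclosing both words is [S each tall formal director near this empty orbit in every distant poem under Uma rejected a cat above Uma], so the label is S.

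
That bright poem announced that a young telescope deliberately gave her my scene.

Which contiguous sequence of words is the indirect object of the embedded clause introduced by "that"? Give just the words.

her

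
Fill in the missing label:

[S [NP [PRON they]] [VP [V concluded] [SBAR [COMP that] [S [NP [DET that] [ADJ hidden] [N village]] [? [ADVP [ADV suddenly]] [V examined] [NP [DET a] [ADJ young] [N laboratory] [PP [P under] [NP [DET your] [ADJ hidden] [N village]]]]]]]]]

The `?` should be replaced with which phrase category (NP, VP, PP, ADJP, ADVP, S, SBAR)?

The `?` node immediately contains: ADVP, V 'examined', NP. That is the internal structure of a verb phrase, so the label is VP.

VP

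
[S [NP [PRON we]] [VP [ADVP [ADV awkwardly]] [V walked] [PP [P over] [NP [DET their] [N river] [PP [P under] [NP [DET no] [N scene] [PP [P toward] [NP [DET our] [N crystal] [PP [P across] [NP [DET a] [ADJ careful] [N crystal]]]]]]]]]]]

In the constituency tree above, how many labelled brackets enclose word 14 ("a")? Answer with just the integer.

Counting open brackets not yet closed at "a": [S [VP [PP [NP [PP [NP [PP [NP [PP [NP [DET = 11.

11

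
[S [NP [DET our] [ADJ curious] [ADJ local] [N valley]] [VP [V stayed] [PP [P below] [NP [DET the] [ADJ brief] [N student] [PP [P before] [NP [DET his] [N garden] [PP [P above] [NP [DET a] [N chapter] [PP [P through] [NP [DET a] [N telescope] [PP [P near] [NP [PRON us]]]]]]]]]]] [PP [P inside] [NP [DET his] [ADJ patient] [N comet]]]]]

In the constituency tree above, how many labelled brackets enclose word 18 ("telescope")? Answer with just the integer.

Counting open brackets not yet closed at "telescope": [S [VP [PP [NP [PP [NP [PP [NP [PP [NP [N = 11.

11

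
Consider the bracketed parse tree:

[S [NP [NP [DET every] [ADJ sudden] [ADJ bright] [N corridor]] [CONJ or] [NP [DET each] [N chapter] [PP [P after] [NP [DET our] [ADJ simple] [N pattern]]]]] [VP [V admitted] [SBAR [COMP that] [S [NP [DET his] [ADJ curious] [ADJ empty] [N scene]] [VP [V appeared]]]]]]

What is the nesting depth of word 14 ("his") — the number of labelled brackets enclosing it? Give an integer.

6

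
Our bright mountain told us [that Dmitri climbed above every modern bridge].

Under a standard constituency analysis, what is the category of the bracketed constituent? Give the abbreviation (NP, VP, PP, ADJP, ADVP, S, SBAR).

"that" is the head of the bracketed span, so the span is a subordinate clause: SBAR.

SBAR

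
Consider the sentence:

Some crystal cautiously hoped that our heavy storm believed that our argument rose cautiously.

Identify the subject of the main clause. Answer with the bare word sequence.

some crystal

"some crystal" is the NP that combines with the VP headed by "hoped" to form the main clause — the subject.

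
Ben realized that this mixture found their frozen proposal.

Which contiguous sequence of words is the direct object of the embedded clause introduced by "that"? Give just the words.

The verb of the embedded clause introduced by "that" is "found"; its direct object is the NP "their frozen proposal".

their frozen proposal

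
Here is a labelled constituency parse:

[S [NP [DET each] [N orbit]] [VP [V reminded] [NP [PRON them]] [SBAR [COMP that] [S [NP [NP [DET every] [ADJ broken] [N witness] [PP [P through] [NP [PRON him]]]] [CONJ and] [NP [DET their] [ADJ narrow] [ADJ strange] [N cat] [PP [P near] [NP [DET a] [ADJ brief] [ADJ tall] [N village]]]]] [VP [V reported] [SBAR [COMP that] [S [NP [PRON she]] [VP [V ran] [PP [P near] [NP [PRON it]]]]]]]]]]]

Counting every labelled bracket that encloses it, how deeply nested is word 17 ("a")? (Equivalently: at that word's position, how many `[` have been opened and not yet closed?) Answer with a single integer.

9

Counting open brackets not yet closed at "a": [S [VP [SBAR [S [NP [NP [PP [NP [DET = 9.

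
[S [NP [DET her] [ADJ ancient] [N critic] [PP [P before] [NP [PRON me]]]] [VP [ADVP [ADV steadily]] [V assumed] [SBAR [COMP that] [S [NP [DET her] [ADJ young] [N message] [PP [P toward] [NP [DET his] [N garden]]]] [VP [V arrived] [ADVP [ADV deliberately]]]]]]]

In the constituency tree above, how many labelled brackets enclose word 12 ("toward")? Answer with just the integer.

7

Counting open brackets not yet closed at "toward": [S [VP [SBAR [S [NP [PP [P = 7.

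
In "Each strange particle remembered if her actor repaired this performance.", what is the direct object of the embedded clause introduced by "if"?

"repaired" heads the VP of the embedded clause introduced by "if", and "this performance" is its direct object.

this performance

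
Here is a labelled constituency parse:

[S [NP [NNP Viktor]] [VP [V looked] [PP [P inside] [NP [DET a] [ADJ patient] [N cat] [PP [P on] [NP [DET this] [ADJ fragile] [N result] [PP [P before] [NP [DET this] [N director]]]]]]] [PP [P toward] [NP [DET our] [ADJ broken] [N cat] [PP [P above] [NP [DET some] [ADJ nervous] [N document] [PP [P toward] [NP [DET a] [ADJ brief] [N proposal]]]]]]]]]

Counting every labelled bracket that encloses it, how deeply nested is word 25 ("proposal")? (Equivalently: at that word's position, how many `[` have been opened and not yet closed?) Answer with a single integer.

Path from the root down to the word: S → VP → PP → NP → PP → NP → PP → NP → N. That is 9 enclosing brackets.

9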